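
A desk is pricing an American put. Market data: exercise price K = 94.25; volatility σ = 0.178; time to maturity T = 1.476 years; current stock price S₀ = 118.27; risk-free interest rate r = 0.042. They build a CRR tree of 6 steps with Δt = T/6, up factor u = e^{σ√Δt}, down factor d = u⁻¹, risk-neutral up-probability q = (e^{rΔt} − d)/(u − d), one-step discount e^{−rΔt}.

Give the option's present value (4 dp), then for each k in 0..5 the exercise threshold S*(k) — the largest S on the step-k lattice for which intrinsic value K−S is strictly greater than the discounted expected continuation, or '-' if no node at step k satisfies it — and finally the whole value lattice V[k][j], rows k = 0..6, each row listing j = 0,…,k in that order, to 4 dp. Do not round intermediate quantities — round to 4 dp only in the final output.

params: Δt=0.24600 u=1.09230 d=0.91550 q=0.53668 e^(-rΔt)=0.98972
t_6 payoffs: 24.6156 11.1679 0.0000 0.0000 0.0000 0.0000 0.0000
t_5: node(5,0) S=76.0617 payoff=18.1883 vs cont=17.2195 → 18.1883 [stop]  node(5,1) S=90.7506 payoff=3.4994 vs cont=5.1211 → 5.1211 [wait]  node(5,2) S=108.2762 payoff=0.0000 vs cont=0.0000 → 0.0000 [wait]  node(5,3) S=129.1863 payoff=0.0000 vs cont=0.0000 → 0.0000 [wait]  node(5,4) S=154.1345 payoff=0.0000 vs cont=0.0000 → 0.0000 [wait]  node(5,5) S=183.9007 payoff=0.0000 vs cont=0.0000 → 0.0000 [wait]  ⇒ S*(5)=76.0617
t_4: node(4,0) S=83.0821 payoff=11.1679 vs cont=11.0605 → 11.1679 [stop]  node(4,1) S=99.1268 payoff=0.0000 vs cont=2.3483 → 2.3483 [wait]  node(4,2) S=118.2700 payoff=0.0000 vs cont=0.0000 → 0.0000 [wait]  node(4,3) S=141.1101 payoff=0.0000 vs cont=0.0000 → 0.0000 [wait]  node(4,4) S=168.3610 payoff=0.0000 vs cont=0.0000 → 0.0000 [wait]  ⇒ S*(4)=83.0821
t_3: node(3,0) S=90.7506 payoff=3.4994 vs cont=6.3684 → 6.3684 [wait]  node(3,1) S=108.2762 payoff=0.0000 vs cont=1.0768 → 1.0768 [wait]  node(3,2) S=129.1863 payoff=0.0000 vs cont=0.0000 → 0.0000 [wait]  node(3,3) S=154.1345 payoff=0.0000 vs cont=0.0000 → 0.0000 [wait]  ⇒ S*(3)=-
t_2: node(2,0) S=99.1268 payoff=0.0000 vs cont=3.4922 → 3.4922 [wait]  node(2,1) S=118.2700 payoff=0.0000 vs cont=0.4938 → 0.4938 [wait]  node(2,2) S=141.1101 payoff=0.0000 vs cont=0.0000 → 0.0000 [wait]  ⇒ S*(2)=-
t_1: node(1,0) S=108.2762 payoff=0.0000 vs cont=1.8636 → 1.8636 [wait]  node(1,1) S=129.1863 payoff=0.0000 vs cont=0.2264 → 0.2264 [wait]  ⇒ S*(1)=-
t_0: node(0,0) S=118.2700 payoff=0.0000 vs cont=0.9748 → 0.9748 [wait]  ⇒ S*(0)=-

price = 0.9748
boundary = - - - - 83.0821 76.0617
tree:
0.9748
1.8636 0.2264
3.4922 0.4938 0.0000
6.3684 1.0768 0.0000 0.0000
11.1679 2.3483 0.0000 0.0000 0.0000
18.1883 5.1211 0.0000 0.0000 0.0000 0.0000
24.6156 11.1679 0.0000 0.0000 0.0000 0.0000 0.0000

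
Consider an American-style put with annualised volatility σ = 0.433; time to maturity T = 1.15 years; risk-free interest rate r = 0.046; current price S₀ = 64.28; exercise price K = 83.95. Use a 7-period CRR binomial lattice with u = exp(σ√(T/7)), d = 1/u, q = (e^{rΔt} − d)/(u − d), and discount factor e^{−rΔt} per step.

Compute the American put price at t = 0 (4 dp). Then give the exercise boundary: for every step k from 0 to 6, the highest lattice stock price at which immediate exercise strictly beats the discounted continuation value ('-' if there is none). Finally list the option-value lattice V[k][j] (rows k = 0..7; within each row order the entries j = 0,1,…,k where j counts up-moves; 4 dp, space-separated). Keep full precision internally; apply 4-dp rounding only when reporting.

Δt=0.16429  u=1.19185  d=0.83903  q=0.47774  discount=0.99247
step 7 (expiry): payoffs max(K−S,0) = 65.1338 57.2216 45.9823 30.0169 7.3381 0.0000 0.0000 0.0000
step 6: (k=6,j=0): S=22.4260, (K−S)⁺=61.5240, hold=60.8919 ⇒ V=61.5240 exercise | (k=6,j=1): S=31.8562, (K−S)⁺=52.0938, hold=51.4618 ⇒ V=52.0938 exercise | (k=6,j=2): S=45.2517, (K−S)⁺=38.6983, hold=38.0663 ⇒ V=38.6983 exercise | (k=6,j=3): S=64.2800, (K−S)⁺=19.6700, hold=19.0380 ⇒ V=19.6700 exercise | (k=6,j=4): S=91.3097, (K−S)⁺=0.0000, hold=3.8035 ⇒ V=3.8035 continue | (k=6,j=5): S=129.7054, (K−S)⁺=0.0000, hold=0.0000 ⇒ V=0.0000 continue | (k=6,j=6): S=184.2465, (K−S)⁺=0.0000, hold=0.0000 ⇒ V=0.0000 continue  boundary S*=64.2800
step 5: (k=5,j=0): S=26.7284, (K−S)⁺=57.2216, hold=56.5896 ⇒ V=57.2216 exercise | (k=5,j=1): S=37.9677, (K−S)⁺=45.9823, hold=45.3503 ⇒ V=45.9823 exercise | (k=5,j=2): S=53.9331, (K−S)⁺=30.0169, hold=29.3849 ⇒ V=30.0169 exercise | (k=5,j=3): S=76.6119, (K−S)⁺=7.3381, hold=11.9990 ⇒ V=11.9990 continue | (k=5,j=4): S=108.8272, (K−S)⁺=0.0000, hold=1.9715 ⇒ V=1.9715 continue | (k=5,j=5): S=154.5890, (K−S)⁺=0.0000, hold=0.0000 ⇒ V=0.0000 continue  boundary S*=53.9331
step 4: (k=4,j=0): S=31.8562, (K−S)⁺=52.0938, hold=51.4618 ⇒ V=52.0938 exercise | (k=4,j=1): S=45.2517, (K−S)⁺=38.6983, hold=38.0663 ⇒ V=38.6983 exercise | (k=4,j=2): S=64.2800, (K−S)⁺=19.6700, hold=21.2479 ⇒ V=21.2479 continue | (k=4,j=3): S=91.3097, (K−S)⁺=0.0000, hold=7.1542 ⇒ V=7.1542 continue | (k=4,j=4): S=129.7054, (K−S)⁺=0.0000, hold=1.0219 ⇒ V=1.0219 continue  boundary S*=45.2517
step 3: (k=3,j=0): S=37.9677, (K−S)⁺=45.9823, hold=45.3503 ⇒ V=45.9823 exercise | (k=3,j=1): S=53.9331, (K−S)⁺=30.0169, hold=30.1330 ⇒ V=30.1330 continue | (k=3,j=2): S=76.6119, (K−S)⁺=7.3381, hold=14.4055 ⇒ V=14.4055 continue | (k=3,j=3): S=108.8272, (K−S)⁺=0.0000, hold=4.1928 ⇒ V=4.1928 continue  boundary S*=37.9677
step 2: (k=2,j=0): S=45.2517, (K−S)⁺=38.6983, hold=38.1213 ⇒ V=38.6983 exercise | (k=2,j=1): S=64.2800, (K−S)⁺=19.6700, hold=22.4491 ⇒ V=22.4491 continue | (k=2,j=2): S=91.3097, (K−S)⁺=0.0000, hold=9.4548 ⇒ V=9.4548 continue  boundary S*=45.2517
step 1: (k=1,j=0): S=53.9331, (K−S)⁺=30.0169, hold=30.7026 ⇒ V=30.7026 continue | (k=1,j=1): S=76.6119, (K−S)⁺=7.3381, hold=16.1190 ⇒ V=16.1190 continue  boundary S*=-
step 0: (k=0,j=0): S=64.2800, (K−S)⁺=19.6700, hold=23.5568 ⇒ V=23.5568 continue  boundary S*=-

price = 23.5568
boundary = - - 45.2517 37.9677 45.2517 53.9331 64.2800
tree:
23.5568
30.7026 16.1190
38.6983 22.4491 9.4548
45.9823 30.1330 14.4055 4.1928
52.0938 38.6983 21.2479 7.1542 1.0219
57.2216 45.9823 30.0169 11.9990 1.9715 0.0000
61.5240 52.0938 38.6983 19.6700 3.8035 0.0000 0.0000
65.1338 57.2216 45.9823 30.0169 7.3381 0.0000 0.0000 0.0000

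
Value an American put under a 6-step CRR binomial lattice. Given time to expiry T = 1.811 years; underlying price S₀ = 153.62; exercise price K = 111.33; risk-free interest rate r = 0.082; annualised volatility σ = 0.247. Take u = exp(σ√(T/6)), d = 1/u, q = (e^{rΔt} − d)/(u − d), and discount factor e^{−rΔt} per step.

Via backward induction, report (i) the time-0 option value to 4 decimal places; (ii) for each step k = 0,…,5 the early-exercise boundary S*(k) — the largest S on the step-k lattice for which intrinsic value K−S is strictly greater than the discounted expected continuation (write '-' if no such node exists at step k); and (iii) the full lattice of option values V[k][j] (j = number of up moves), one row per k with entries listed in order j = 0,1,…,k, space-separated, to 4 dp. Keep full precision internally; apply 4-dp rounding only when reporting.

Δt=0.30183  u=1.14534  d=0.87310  q=0.55818  discount=0.97555
step 6 (expiry): payoffs max(K−S,0) = 43.2774 22.0586 0.0000 0.0000 0.0000 0.0000 0.0000
step 5: (k=5,j=0): S=77.9432, (K−S)⁺=33.3868, hold=30.6651 ⇒ V=33.3868 exercise | (k=5,j=1): S=102.2460, (K−S)⁺=9.0840, hold=9.5077 ⇒ V=9.5077 continue | (k=5,j=2): S=134.1263, (K−S)⁺=0.0000, hold=0.0000 ⇒ V=0.0000 continue | (k=5,j=3): S=175.9469, (K−S)⁺=0.0000, hold=0.0000 ⇒ V=0.0000 continue | (k=5,j=4): S=230.8072, (K−S)⁺=0.0000, hold=0.0000 ⇒ V=0.0000 continue | (k=5,j=5): S=302.7729, (K−S)⁺=0.0000, hold=0.0000 ⇒ V=0.0000 continue  boundary S*=77.9432
step 4: (k=4,j=0): S=89.2714, (K−S)⁺=22.0586, hold=19.5677 ⇒ V=22.0586 exercise | (k=4,j=1): S=117.1062, (K−S)⁺=0.0000, hold=4.0980 ⇒ V=4.0980 continue | (k=4,j=2): S=153.6200, (K−S)⁺=0.0000, hold=0.0000 ⇒ V=0.0000 continue | (k=4,j=3): S=201.5188, (K−S)⁺=0.0000, hold=0.0000 ⇒ V=0.0000 continue | (k=4,j=4): S=264.3524, (K−S)⁺=0.0000, hold=0.0000 ⇒ V=0.0000 continue  boundary S*=89.2714
step 3: (k=3,j=0): S=102.2460, (K−S)⁺=9.0840, hold=11.7393 ⇒ V=11.7393 continue | (k=3,j=1): S=134.1263, (K−S)⁺=0.0000, hold=1.7663 ⇒ V=1.7663 continue | (k=3,j=2): S=175.9469, (K−S)⁺=0.0000, hold=0.0000 ⇒ V=0.0000 continue | (k=3,j=3): S=230.8072, (K−S)⁺=0.0000, hold=0.0000 ⇒ V=0.0000 continue  boundary S*=-
step 2: (k=2,j=0): S=117.1062, (K−S)⁺=0.0000, hold=6.0217 ⇒ V=6.0217 continue | (k=2,j=1): S=153.6200, (K−S)⁺=0.0000, hold=0.7613 ⇒ V=0.7613 continue | (k=2,j=2): S=201.5188, (K−S)⁺=0.0000, hold=0.0000 ⇒ V=0.0000 continue  boundary S*=-
step 1: (k=1,j=0): S=134.1263, (K−S)⁺=0.0000, hold=3.0101 ⇒ V=3.0101 continue | (k=1,j=1): S=175.9469, (K−S)⁺=0.0000, hold=0.3282 ⇒ V=0.3282 continue  boundary S*=-
step 0: (k=0,j=0): S=153.6200, (K−S)⁺=0.0000, hold=1.4761 ⇒ V=1.4761 continue  boundary S*=-

price = 1.4761
boundary = - - - - 89.2714 77.9432
tree:
1.4761
3.0101 0.3282
6.0217 0.7613 0.0000
11.7393 1.7663 0.0000 0.0000
22.0586 4.0980 0.0000 0.0000 0.0000
33.3868 9.5077 0.0000 0.0000 0.0000 0.0000
43.2774 22.0586 0.0000 0.0000 0.0000 0.0000 0.0000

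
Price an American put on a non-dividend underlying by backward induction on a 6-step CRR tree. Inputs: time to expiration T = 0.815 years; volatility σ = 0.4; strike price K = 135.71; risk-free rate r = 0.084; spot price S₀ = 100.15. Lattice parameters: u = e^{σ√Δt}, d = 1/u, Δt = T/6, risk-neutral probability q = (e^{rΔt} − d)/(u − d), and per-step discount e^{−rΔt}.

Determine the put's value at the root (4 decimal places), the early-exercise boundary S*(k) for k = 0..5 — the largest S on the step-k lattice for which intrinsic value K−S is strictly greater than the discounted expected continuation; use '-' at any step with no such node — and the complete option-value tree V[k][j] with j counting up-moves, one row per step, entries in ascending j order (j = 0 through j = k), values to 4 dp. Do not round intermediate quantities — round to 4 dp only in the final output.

Δt=0.13583, u=1.15884, d=0.86293, q=0.50199, disc=e^(-rΔt)=0.98865
k=6 terminal: V=max(K-S,0) → 94.3574 80.1769 61.1336 35.5600 1.2168 0.0000 0.0000
k=5: j=0 S=47.9212 intr=87.7888 cont=86.2492 V=87.7888[EX]; j=1 S=64.3542 intr=71.3558 cont=69.8162 V=71.3558[EX]; j=2 S=86.4224 intr=49.2876 cont=47.7480 V=49.2876[EX]; j=3 S=116.0581 intr=19.6519 cont=18.1122 V=19.6519[EX]; j=4 S=155.8565 intr=0.0000 cont=0.5991 V=0.5991[hold]; j=5 S=209.3025 intr=0.0000 cont=0.0000 V=0.0000[hold]  S*(5)=116.0581
k=4: j=0 S=55.5331 intr=80.1769 cont=78.6372 V=80.1769[EX]; j=1 S=74.5764 intr=61.1336 cont=59.5939 V=61.1336[EX]; j=2 S=100.1500 intr=35.5600 cont=34.0203 V=35.5600[EX]; j=3 S=134.4932 intr=1.2168 cont=9.9731 V=9.9731[hold]; j=4 S=180.6133 intr=0.0000 cont=0.2950 V=0.2950[hold]  S*(4)=100.1500
k=3: j=0 S=64.3542 intr=71.3558 cont=69.8162 V=71.3558[EX]; j=1 S=86.4224 intr=49.2876 cont=47.7480 V=49.2876[EX]; j=2 S=116.0581 intr=19.6519 cont=22.4579 V=22.4579[hold]; j=3 S=155.8565 intr=0.0000 cont=5.0568 V=5.0568[hold]  S*(3)=86.4224
k=2: j=0 S=74.5764 intr=61.1336 cont=59.5939 V=61.1336[EX]; j=1 S=100.1500 intr=35.5600 cont=35.4130 V=35.5600[EX]; j=2 S=134.4932 intr=1.2168 cont=13.5670 V=13.5670[hold]  S*(2)=100.1500
k=1: j=0 S=86.4224 intr=49.2876 cont=47.7480 V=49.2876[EX]; j=1 S=116.0581 intr=19.6519 cont=24.2416 V=24.2416[hold]  S*(1)=86.4224
k=0: j=0 S=100.1500 intr=35.5600 cont=36.2982 V=36.2982[hold]  S*(0)=-

price = 36.2982
boundary = - 86.4224 100.1500 86.4224 100.1500 116.0581
tree:
36.2982
49.2876 24.2416
61.1336 35.5600 13.5670
71.3558 49.2876 22.4579 5.0568
80.1769 61.1336 35.5600 9.9731 0.2950
87.7888 71.3558 49.2876 19.6519 0.5991 0.0000
94.3574 80.1769 61.1336 35.5600 1.2168 0.0000 0.0000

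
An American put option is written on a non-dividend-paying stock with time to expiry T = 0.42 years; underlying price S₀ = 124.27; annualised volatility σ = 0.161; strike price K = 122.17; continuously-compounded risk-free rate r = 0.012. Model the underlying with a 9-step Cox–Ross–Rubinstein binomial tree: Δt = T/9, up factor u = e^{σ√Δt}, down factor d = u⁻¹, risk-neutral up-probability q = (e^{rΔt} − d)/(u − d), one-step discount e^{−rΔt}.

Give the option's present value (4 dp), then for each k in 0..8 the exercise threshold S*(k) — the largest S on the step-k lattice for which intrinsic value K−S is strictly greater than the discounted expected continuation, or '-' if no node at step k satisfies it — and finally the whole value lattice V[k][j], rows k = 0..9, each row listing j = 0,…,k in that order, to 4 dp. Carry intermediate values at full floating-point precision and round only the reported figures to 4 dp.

Δt=0.04667, u=1.03539, d=0.96582, q=0.49936, disc=e^(-rΔt)=0.99944
k=9 terminal: V=max(K-S,0) → 31.2994 24.7534 17.7358 10.2128 2.1478 0.0000 0.0000 0.0000 0.0000 0.0000
k=8: j=0 S=94.0867 intr=28.0833 cont=28.0149 V=28.0833[EX]; j=1 S=100.8644 intr=21.3056 cont=21.2372 V=21.3056[EX]; j=2 S=108.1303 intr=14.0397 cont=13.9713 V=14.0397[EX]; j=3 S=115.9196 intr=6.2504 cont=6.1820 V=6.2504[EX]; j=4 S=124.2700 intr=0.0000 cont=1.0747 V=1.0747[hold]; j=5 S=133.2220 intr=0.0000 cont=0.0000 V=0.0000[hold]; j=6 S=142.8188 intr=0.0000 cont=0.0000 V=0.0000[hold]; j=7 S=153.1069 intr=0.0000 cont=0.0000 V=0.0000[hold]; j=8 S=164.1362 intr=0.0000 cont=0.0000 V=0.0000[hold]  S*(8)=115.9196
k=7: j=0 S=97.4166 intr=24.7534 cont=24.6850 V=24.7534[EX]; j=1 S=104.4342 intr=17.7358 cont=17.6675 V=17.7358[EX]; j=2 S=111.9572 intr=10.2128 cont=10.1444 V=10.2128[EX]; j=3 S=120.0222 intr=2.1478 cont=3.6638 V=3.6638[hold]; j=4 S=128.6681 intr=0.0000 cont=0.5377 V=0.5377[hold]; j=5 S=137.9369 intr=0.0000 cont=0.0000 V=0.0000[hold]; j=6 S=147.8734 intr=0.0000 cont=0.0000 V=0.0000[hold]; j=7 S=158.5257 intr=0.0000 cont=0.0000 V=0.0000[hold]  S*(7)=111.9572
k=6: j=0 S=100.8644 intr=21.3056 cont=21.2372 V=21.3056[EX]; j=1 S=108.1303 intr=14.0397 cont=13.9713 V=14.0397[EX]; j=2 S=115.9196 intr=6.2504 cont=6.9386 V=6.9386[hold]; j=3 S=124.2700 intr=0.0000 cont=2.1016 V=2.1016[hold]; j=4 S=133.2220 intr=0.0000 cont=0.2691 V=0.2691[hold]; j=5 S=142.8188 intr=0.0000 cont=0.0000 V=0.0000[hold]; j=6 S=153.1069 intr=0.0000 cont=0.0000 V=0.0000[hold]  S*(6)=108.1303
k=5: j=0 S=104.4342 intr=17.7358 cont=17.6675 V=17.7358[EX]; j=1 S=111.9572 intr=10.2128 cont=10.4879 V=10.4879[hold]; j=2 S=120.0222 intr=2.1478 cont=4.5207 V=4.5207[hold]; j=3 S=128.6681 intr=0.0000 cont=1.1859 V=1.1859[hold]; j=4 S=137.9369 intr=0.0000 cont=0.1346 V=0.1346[hold]; j=5 S=147.8734 intr=0.0000 cont=0.0000 V=0.0000[hold]  S*(5)=104.4342
k=4: j=0 S=108.1303 intr=14.0397 cont=14.1086 V=14.1086[hold]; j=1 S=115.9196 intr=6.2504 cont=7.5039 V=7.5039[hold]; j=2 S=124.2700 intr=0.0000 cont=2.8538 V=2.8538[hold]; j=3 S=133.2220 intr=0.0000 cont=0.6605 V=0.6605[hold]; j=4 S=142.8188 intr=0.0000 cont=0.0674 V=0.0674[hold]  S*(4)=-
k=3: j=0 S=111.9572 intr=10.2128 cont=10.8045 V=10.8045[hold]; j=1 S=120.0222 intr=2.1478 cont=5.1790 V=5.1790[hold]; j=2 S=128.6681 intr=0.0000 cont=1.7576 V=1.7576[hold]; j=3 S=137.9369 intr=0.0000 cont=0.3641 V=0.3641[hold]  S*(3)=-
k=2: j=0 S=115.9196 intr=6.2504 cont=7.9909 V=7.9909[hold]; j=1 S=124.2700 intr=0.0000 cont=3.4685 V=3.4685[hold]; j=2 S=133.2220 intr=0.0000 cont=1.0612 V=1.0612[hold]  S*(2)=-
k=1: j=0 S=120.0222 intr=2.1478 cont=5.7294 V=5.7294[hold]; j=1 S=128.6681 intr=0.0000 cont=2.2651 V=2.2651[hold]  S*(1)=-
k=0: j=0 S=124.2700 intr=0.0000 cont=3.9973 V=3.9973[hold]  S*(0)=-

price = 3.9973
boundary = - - - - - 104.4342 108.1303 111.9572 115.9196
tree:
3.9973
5.7294 2.2651
7.9909 3.4685 1.0612
10.8045 5.1790 1.7576 0.3641
14.1086 7.5039 2.8538 0.6605 0.0674
17.7358 10.4879 4.5207 1.1859 0.1346 0.0000
21.3056 14.0397 6.9386 2.1016 0.2691 0.0000 0.0000
24.7534 17.7358 10.2128 3.6638 0.5377 0.0000 0.0000 0.0000
28.0833 21.3056 14.0397 6.2504 1.0747 0.0000 0.0000 0.0000 0.0000
31.2994 24.7534 17.7358 10.2128 2.1478 0.0000 0.0000 0.0000 0.0000 0.0000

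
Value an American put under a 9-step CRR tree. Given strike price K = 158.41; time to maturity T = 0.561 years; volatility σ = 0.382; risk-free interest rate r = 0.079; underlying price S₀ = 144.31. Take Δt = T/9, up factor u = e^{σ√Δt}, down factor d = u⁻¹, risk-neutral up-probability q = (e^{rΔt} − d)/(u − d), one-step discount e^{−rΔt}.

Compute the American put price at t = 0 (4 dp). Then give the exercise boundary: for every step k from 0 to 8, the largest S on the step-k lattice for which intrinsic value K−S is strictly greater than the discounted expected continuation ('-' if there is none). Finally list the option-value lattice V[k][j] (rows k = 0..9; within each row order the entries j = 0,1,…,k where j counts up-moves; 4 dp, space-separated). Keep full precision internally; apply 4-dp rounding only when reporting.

Δt=0.06233  u=1.10007  d=0.90903  q=0.50202  discount=0.99509
step 9 (expiry): payoffs max(K−S,0) = 97.2428 84.3885 68.8328 50.0081 27.2273 0.0000 0.0000 0.0000 0.0000 0.0000
step 8: (k=8,j=0): S=67.2881, (K−S)⁺=91.1219, hold=90.3438 ⇒ V=91.1219 exercise | (k=8,j=1): S=81.4287, (K−S)⁺=76.9813, hold=76.2031 ⇒ V=76.9813 exercise | (k=8,j=2): S=98.5411, (K−S)⁺=59.8689, hold=59.0908 ⇒ V=59.8689 exercise | (k=8,j=3): S=119.2496, (K−S)⁺=39.1604, hold=38.3823 ⇒ V=39.1604 exercise | (k=8,j=4): S=144.3100, (K−S)⁺=14.1000, hold=13.4922 ⇒ V=14.1000 exercise | (k=8,j=5): S=174.6369, (K−S)⁺=0.0000, hold=0.0000 ⇒ V=0.0000 continue | (k=8,j=6): S=211.3370, (K−S)⁺=0.0000, hold=0.0000 ⇒ V=0.0000 continue | (k=8,j=7): S=255.7497, (K−S)⁺=0.0000, hold=0.0000 ⇒ V=0.0000 continue | (k=8,j=8): S=309.4958, (K−S)⁺=0.0000, hold=0.0000 ⇒ V=0.0000 continue  boundary S*=144.3100
step 7: (k=7,j=0): S=74.0215, (K−S)⁺=84.3885, hold=83.6103 ⇒ V=84.3885 exercise | (k=7,j=1): S=89.5772, (K−S)⁺=68.8328, hold=68.0547 ⇒ V=68.8328 exercise | (k=7,j=2): S=108.4019, (K−S)⁺=50.0081, hold=49.2299 ⇒ V=50.0081 exercise | (k=7,j=3): S=131.1827, (K−S)⁺=27.2273, hold=26.4491 ⇒ V=27.2273 exercise | (k=7,j=4): S=158.7509, (K−S)⁺=0.0000, hold=6.9871 ⇒ V=6.9871 continue | (k=7,j=5): S=192.1126, (K−S)⁺=0.0000, hold=0.0000 ⇒ V=0.0000 continue | (k=7,j=6): S=232.4852, (K−S)⁺=0.0000, hold=0.0000 ⇒ V=0.0000 continue | (k=7,j=7): S=281.3422, (K−S)⁺=0.0000, hold=0.0000 ⇒ V=0.0000 continue  boundary S*=131.1827
step 6: (k=6,j=0): S=81.4287, (K−S)⁺=76.9813, hold=76.2031 ⇒ V=76.9813 exercise | (k=6,j=1): S=98.5411, (K−S)⁺=59.8689, hold=59.0908 ⇒ V=59.8689 exercise | (k=6,j=2): S=119.2496, (K−S)⁺=39.1604, hold=38.3823 ⇒ V=39.1604 exercise | (k=6,j=3): S=144.3100, (K−S)⁺=14.1000, hold=16.9826 ⇒ V=16.9826 continue | (k=6,j=4): S=174.6369, (K−S)⁺=0.0000, hold=3.4624 ⇒ V=3.4624 continue | (k=6,j=5): S=211.3370, (K−S)⁺=0.0000, hold=0.0000 ⇒ V=0.0000 continue | (k=6,j=6): S=255.7497, (K−S)⁺=0.0000, hold=0.0000 ⇒ V=0.0000 continue  boundary S*=119.2496
step 5: (k=5,j=0): S=89.5772, (K−S)⁺=68.8328, hold=68.0547 ⇒ V=68.8328 exercise | (k=5,j=1): S=108.4019, (K−S)⁺=50.0081, hold=49.2299 ⇒ V=50.0081 exercise | (k=5,j=2): S=131.1827, (K−S)⁺=27.2273, hold=27.8891 ⇒ V=27.8891 continue | (k=5,j=3): S=158.7509, (K−S)⁺=0.0000, hold=10.1451 ⇒ V=10.1451 continue | (k=5,j=4): S=192.1126, (K−S)⁺=0.0000, hold=1.7157 ⇒ V=1.7157 continue | (k=5,j=5): S=232.4852, (K−S)⁺=0.0000, hold=0.0000 ⇒ V=0.0000 continue  boundary S*=108.4019
step 4: (k=4,j=0): S=98.5411, (K−S)⁺=59.8689, hold=59.0908 ⇒ V=59.8689 exercise | (k=4,j=1): S=119.2496, (K−S)⁺=39.1604, hold=38.7129 ⇒ V=39.1604 exercise | (k=4,j=2): S=144.3100, (K−S)⁺=14.1000, hold=18.8881 ⇒ V=18.8881 continue | (k=4,j=3): S=174.6369, (K−S)⁺=0.0000, hold=5.8844 ⇒ V=5.8844 continue | (k=4,j=4): S=211.3370, (K−S)⁺=0.0000, hold=0.8502 ⇒ V=0.8502 continue  boundary S*=119.2496
step 3: (k=3,j=0): S=108.4019, (K−S)⁺=50.0081, hold=49.2299 ⇒ V=50.0081 exercise | (k=3,j=1): S=131.1827, (K−S)⁺=27.2273, hold=28.8410 ⇒ V=28.8410 continue | (k=3,j=2): S=158.7509, (K−S)⁺=0.0000, hold=12.2993 ⇒ V=12.2993 continue | (k=3,j=3): S=192.1126, (K−S)⁺=0.0000, hold=3.3407 ⇒ V=3.3407 continue  boundary S*=108.4019
step 2: (k=2,j=0): S=119.2496, (K−S)⁺=39.1604, hold=39.1884 ⇒ V=39.1884 continue | (k=2,j=1): S=144.3100, (K−S)⁺=14.1000, hold=20.4360 ⇒ V=20.4360 continue | (k=2,j=2): S=174.6369, (K−S)⁺=0.0000, hold=7.7636 ⇒ V=7.7636 continue  boundary S*=-
step 1: (k=1,j=0): S=131.1827, (K−S)⁺=27.2273, hold=29.6281 ⇒ V=29.6281 continue | (k=1,j=1): S=158.7509, (K−S)⁺=0.0000, hold=14.0051 ⇒ V=14.0051 continue  boundary S*=-
step 0: (k=0,j=0): S=144.3100, (K−S)⁺=14.1000, hold=21.6781 ⇒ V=21.6781 continue  boundary S*=-

price = 21.6781
boundary = - - - 108.4019 119.2496 108.4019 119.2496 131.1827 144.3100
tree:
21.6781
29.6281 14.0051
39.1884 20.4360 7.7636
50.0081 28.8410 12.2993 3.3407
59.8689 39.1604 18.8881 5.8844 0.8502
68.8328 50.0081 27.8891 10.1451 1.7157 0.0000
76.9813 59.8689 39.1604 16.9826 3.4624 0.0000 0.0000
84.3885 68.8328 50.0081 27.2273 6.9871 0.0000 0.0000 0.0000
91.1219 76.9813 59.8689 39.1604 14.1000 0.0000 0.0000 0.0000 0.0000
97.2428 84.3885 68.8328 50.0081 27.2273 0.0000 0.0000 0.0000 0.0000 0.0000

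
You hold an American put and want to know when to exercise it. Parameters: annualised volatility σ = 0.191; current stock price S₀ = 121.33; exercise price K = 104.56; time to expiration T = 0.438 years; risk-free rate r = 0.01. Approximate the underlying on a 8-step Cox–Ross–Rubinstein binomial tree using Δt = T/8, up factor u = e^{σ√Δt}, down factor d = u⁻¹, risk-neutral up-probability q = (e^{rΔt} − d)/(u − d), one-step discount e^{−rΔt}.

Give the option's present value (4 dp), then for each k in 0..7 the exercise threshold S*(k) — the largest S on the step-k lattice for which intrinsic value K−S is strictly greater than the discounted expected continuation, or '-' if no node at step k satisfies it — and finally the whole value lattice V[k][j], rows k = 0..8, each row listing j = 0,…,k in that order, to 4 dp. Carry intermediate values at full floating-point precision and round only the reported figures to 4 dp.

Δt=0.05475  u=1.04571  d=0.95629  q=0.49495  discount=0.99945
step 8 (expiry): payoffs max(K−S,0) = 19.7018 11.7676 3.0916 0.0000 0.0000 0.0000 0.0000 0.0000 0.0000
step 7: (k=7,j=0): S=88.7367, (K−S)⁺=15.8233, hold=15.7661 ⇒ V=15.8233 exercise | (k=7,j=1): S=97.0335, (K−S)⁺=7.5265, hold=7.4693 ⇒ V=7.5265 exercise | (k=7,j=2): S=106.1061, (K−S)⁺=0.0000, hold=1.5605 ⇒ V=1.5605 continue | (k=7,j=3): S=116.0270, (K−S)⁺=0.0000, hold=0.0000 ⇒ V=0.0000 continue | (k=7,j=4): S=126.8754, (K−S)⁺=0.0000, hold=0.0000 ⇒ V=0.0000 continue | (k=7,j=5): S=138.7382, (K−S)⁺=0.0000, hold=0.0000 ⇒ V=0.0000 continue | (k=7,j=6): S=151.7102, (K−S)⁺=0.0000, hold=0.0000 ⇒ V=0.0000 continue | (k=7,j=7): S=165.8950, (K−S)⁺=0.0000, hold=0.0000 ⇒ V=0.0000 continue  boundary S*=97.0335
step 6: (k=6,j=0): S=92.7924, (K−S)⁺=11.7676, hold=11.7104 ⇒ V=11.7676 exercise | (k=6,j=1): S=101.4684, (K−S)⁺=3.0916, hold=4.5711 ⇒ V=4.5711 continue | (k=6,j=2): S=110.9557, (K−S)⁺=0.0000, hold=0.7877 ⇒ V=0.7877 continue | (k=6,j=3): S=121.3300, (K−S)⁺=0.0000, hold=0.0000 ⇒ V=0.0000 continue | (k=6,j=4): S=132.6743, (K−S)⁺=0.0000, hold=0.0000 ⇒ V=0.0000 continue | (k=6,j=5): S=145.0793, (K−S)⁺=0.0000, hold=0.0000 ⇒ V=0.0000 continue | (k=6,j=6): S=158.6441, (K−S)⁺=0.0000, hold=0.0000 ⇒ V=0.0000 continue  boundary S*=92.7924
step 5: (k=5,j=0): S=97.0335, (K−S)⁺=7.5265, hold=8.2012 ⇒ V=8.2012 continue | (k=5,j=1): S=106.1061, (K−S)⁺=0.0000, hold=2.6970 ⇒ V=2.6970 continue | (k=5,j=2): S=116.0270, (K−S)⁺=0.0000, hold=0.3976 ⇒ V=0.3976 continue | (k=5,j=3): S=126.8754, (K−S)⁺=0.0000, hold=0.0000 ⇒ V=0.0000 continue | (k=5,j=4): S=138.7382, (K−S)⁺=0.0000, hold=0.0000 ⇒ V=0.0000 continue | (k=5,j=5): S=151.7102, (K−S)⁺=0.0000, hold=0.0000 ⇒ V=0.0000 continue  boundary S*=-
step 4: (k=4,j=0): S=101.4684, (K−S)⁺=3.0916, hold=5.4739 ⇒ V=5.4739 continue | (k=4,j=1): S=110.9557, (K−S)⁺=0.0000, hold=1.5581 ⇒ V=1.5581 continue | (k=4,j=2): S=121.3300, (K−S)⁺=0.0000, hold=0.2007 ⇒ V=0.2007 continue | (k=4,j=3): S=132.6743, (K−S)⁺=0.0000, hold=0.0000 ⇒ V=0.0000 continue | (k=4,j=4): S=145.0793, (K−S)⁺=0.0000, hold=0.0000 ⇒ V=0.0000 continue  boundary S*=-
step 3: (k=3,j=0): S=106.1061, (K−S)⁺=0.0000, hold=3.5338 ⇒ V=3.5338 continue | (k=3,j=1): S=116.0270, (K−S)⁺=0.0000, hold=0.8857 ⇒ V=0.8857 continue | (k=3,j=2): S=126.8754, (K−S)⁺=0.0000, hold=0.1013 ⇒ V=0.1013 continue | (k=3,j=3): S=138.7382, (K−S)⁺=0.0000, hold=0.0000 ⇒ V=0.0000 continue  boundary S*=-
step 2: (k=2,j=0): S=110.9557, (K−S)⁺=0.0000, hold=2.2219 ⇒ V=2.2219 continue | (k=2,j=1): S=121.3300, (K−S)⁺=0.0000, hold=0.4972 ⇒ V=0.4972 continue | (k=2,j=2): S=132.6743, (K−S)⁺=0.0000, hold=0.0511 ⇒ V=0.0511 continue  boundary S*=-
step 1: (k=1,j=0): S=116.0270, (K−S)⁺=0.0000, hold=1.3675 ⇒ V=1.3675 continue | (k=1,j=1): S=126.8754, (K−S)⁺=0.0000, hold=0.2763 ⇒ V=0.2763 continue  boundary S*=-
step 0: (k=0,j=0): S=121.3300, (K−S)⁺=0.0000, hold=0.8270 ⇒ V=0.8270 continue  boundary S*=-

price = 0.8270
boundary = - - - - - - 92.7924 97.0335
tree:
0.8270
1.3675 0.2763
2.2219 0.4972 0.0511
3.5338 0.8857 0.1013 0.0000
5.4739 1.5581 0.2007 0.0000 0.0000
8.2012 2.6970 0.3976 0.0000 0.0000 0.0000
11.7676 4.5711 0.7877 0.0000 0.0000 0.0000 0.0000
15.8233 7.5265 1.5605 0.0000 0.0000 0.0000 0.0000 0.0000
19.7018 11.7676 3.0916 0.0000 0.0000 0.0000 0.0000 0.0000 0.0000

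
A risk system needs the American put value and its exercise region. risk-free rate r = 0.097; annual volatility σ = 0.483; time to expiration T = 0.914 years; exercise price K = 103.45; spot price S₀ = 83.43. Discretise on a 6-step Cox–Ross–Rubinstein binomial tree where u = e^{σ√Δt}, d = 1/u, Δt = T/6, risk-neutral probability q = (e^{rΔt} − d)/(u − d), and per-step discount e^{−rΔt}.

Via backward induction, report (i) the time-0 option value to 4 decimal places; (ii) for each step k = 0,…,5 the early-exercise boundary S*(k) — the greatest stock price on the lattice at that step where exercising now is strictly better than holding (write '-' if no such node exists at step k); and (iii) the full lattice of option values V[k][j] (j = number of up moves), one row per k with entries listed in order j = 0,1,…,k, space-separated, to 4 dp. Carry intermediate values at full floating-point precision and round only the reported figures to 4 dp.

price = 24.9499
boundary = - - 57.2243 69.0958 57.2243 69.0958
tree:
24.9499
34.6294 15.7206
46.2257 23.7156 7.9497
56.0575 34.3542 13.4595 2.5069
64.2000 46.2257 22.0453 5.0109 0.0000
70.9436 56.0575 34.3542 10.0159 0.0000 0.0000
76.5286 64.2000 46.2257 20.0200 0.0000 0.0000 0.0000

params: Δt=0.15233 u=1.20745 d=0.82819 q=0.49226 e^(-rΔt)=0.98533
t_6 payoffs: 76.5286 64.2000 46.2257 20.0200 0.0000 0.0000 0.0000
t_5: node(5,0) S=32.5064 payoff=70.9436 vs cont=69.4263 → 70.9436 [stop]  node(5,1) S=47.3925 payoff=56.0575 vs cont=54.5401 → 56.0575 [stop]  node(5,2) S=69.0958 payoff=34.3542 vs cont=32.8369 → 34.3542 [stop]  node(5,3) S=100.7379 payoff=2.7121 vs cont=10.0159 → 10.0159 [wait]  node(5,4) S=146.8705 payoff=0.0000 vs cont=0.0000 → 0.0000 [wait]  node(5,5) S=214.1293 payoff=0.0000 vs cont=0.0000 → 0.0000 [wait]  ⇒ S*(5)=69.0958
t_4: node(4,0) S=39.2500 payoff=64.2000 vs cont=62.6827 → 64.2000 [stop]  node(4,1) S=57.2243 payoff=46.2257 vs cont=44.7083 → 46.2257 [stop]  node(4,2) S=83.4300 payoff=20.0200 vs cont=22.0453 → 22.0453 [wait]  node(4,3) S=121.6365 payoff=0.0000 vs cont=5.0109 → 5.0109 [wait]  node(4,4) S=177.3394 payoff=0.0000 vs cont=0.0000 → 0.0000 [wait]  ⇒ S*(4)=57.2243
t_3: node(3,0) S=47.3925 payoff=56.0575 vs cont=54.5401 → 56.0575 [stop]  node(3,1) S=69.0958 payoff=34.3542 vs cont=33.8192 → 34.3542 [stop]  node(3,2) S=100.7379 payoff=2.7121 vs cont=13.4595 → 13.4595 [wait]  node(3,3) S=146.8705 payoff=0.0000 vs cont=2.5069 → 2.5069 [wait]  ⇒ S*(3)=69.0958
t_2: node(2,0) S=57.2243 payoff=46.2257 vs cont=44.7083 → 46.2257 [stop]  node(2,1) S=83.4300 payoff=20.0200 vs cont=23.7156 → 23.7156 [wait]  node(2,2) S=121.6365 payoff=0.0000 vs cont=7.9497 → 7.9497 [wait]  ⇒ S*(2)=57.2243
t_1: node(1,0) S=69.0958 payoff=34.3542 vs cont=34.6294 → 34.6294 [wait]  node(1,1) S=100.7379 payoff=2.7121 vs cont=15.7206 → 15.7206 [wait]  ⇒ S*(1)=-
t_0: node(0,0) S=83.4300 payoff=20.0200 vs cont=24.9499 → 24.9499 [wait]  ⇒ S*(0)=-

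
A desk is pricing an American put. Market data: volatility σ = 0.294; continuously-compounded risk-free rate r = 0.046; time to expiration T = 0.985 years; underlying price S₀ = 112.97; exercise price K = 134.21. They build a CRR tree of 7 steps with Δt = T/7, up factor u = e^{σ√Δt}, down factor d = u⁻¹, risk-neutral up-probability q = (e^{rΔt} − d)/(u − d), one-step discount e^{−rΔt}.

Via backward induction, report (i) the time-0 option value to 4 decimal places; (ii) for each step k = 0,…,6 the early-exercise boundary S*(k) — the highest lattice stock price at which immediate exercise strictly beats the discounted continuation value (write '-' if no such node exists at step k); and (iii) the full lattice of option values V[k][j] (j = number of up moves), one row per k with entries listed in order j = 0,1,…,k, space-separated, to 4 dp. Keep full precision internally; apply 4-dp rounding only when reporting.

Δt=0.14071, u=1.11660, d=0.89558, q=0.50184, disc=e^(-rΔt)=0.99355
k=7 terminal: V=max(K-S,0) → 82.0077 69.1248 53.0626 33.0365 8.0681 0.0000 0.0000 0.0000
k=6: j=0 S=58.2889 intr=75.9211 cont=75.0551 V=75.9211[EX]; j=1 S=72.6739 intr=61.5361 cont=60.6702 V=61.5361[EX]; j=2 S=90.6089 intr=43.6011 cont=42.7352 V=43.6011[EX]; j=3 S=112.9700 intr=21.2400 cont=20.3741 V=21.2400[EX]; j=4 S=140.8495 intr=0.0000 cont=3.9933 V=3.9933[hold]; j=5 S=175.6094 intr=0.0000 cont=0.0000 V=0.0000[hold]; j=6 S=218.9476 intr=0.0000 cont=0.0000 V=0.0000[hold]  S*(6)=112.9700
k=5: j=0 S=65.0852 intr=69.1248 cont=68.2589 V=69.1248[EX]; j=1 S=81.1474 intr=53.0626 cont=52.1967 V=53.0626[EX]; j=2 S=101.1735 intr=33.0365 cont=32.1705 V=33.0365[EX]; j=3 S=126.1419 intr=8.0681 cont=12.5037 V=12.5037[hold]; j=4 S=157.2721 intr=0.0000 cont=1.9765 V=1.9765[hold]; j=5 S=196.0848 intr=0.0000 cont=0.0000 V=0.0000[hold]  S*(5)=101.1735
k=4: j=0 S=72.6739 intr=61.5361 cont=60.6702 V=61.5361[EX]; j=1 S=90.6089 intr=43.6011 cont=42.7352 V=43.6011[EX]; j=2 S=112.9700 intr=21.2400 cont=22.5857 V=22.5857[hold]; j=3 S=140.8495 intr=0.0000 cont=7.1742 V=7.1742[hold]; j=4 S=175.6094 intr=0.0000 cont=0.9783 V=0.9783[hold]  S*(4)=90.6089
k=3: j=0 S=81.1474 intr=53.0626 cont=52.1967 V=53.0626[EX]; j=1 S=101.1735 intr=33.0365 cont=32.8415 V=33.0365[EX]; j=2 S=126.1419 intr=8.0681 cont=14.7558 V=14.7558[hold]; j=3 S=157.2721 intr=0.0000 cont=4.0386 V=4.0386[hold]  S*(3)=101.1735
k=2: j=0 S=90.6089 intr=43.6011 cont=42.7352 V=43.6011[EX]; j=1 S=112.9700 intr=21.2400 cont=23.7086 V=23.7086[hold]; j=2 S=140.8495 intr=0.0000 cont=9.3170 V=9.3170[hold]  S*(2)=90.6089
k=1: j=0 S=101.1735 intr=33.0365 cont=33.4014 V=33.4014[hold]; j=1 S=126.1419 intr=8.0681 cont=16.3799 V=16.3799[hold]  S*(1)=-
k=0: j=0 S=112.9700 intr=21.2400 cont=24.6990 V=24.6990[hold]  S*(0)=-

price = 24.6990
boundary = - - 90.6089 101.1735 90.6089 101.1735 112.9700
tree:
24.6990
33.4014 16.3799
43.6011 23.7086 9.3170
53.0626 33.0365 14.7558 4.0386
61.5361 43.6011 22.5857 7.1742 0.9783
69.1248 53.0626 33.0365 12.5037 1.9765 0.0000
75.9211 61.5361 43.6011 21.2400 3.9933 0.0000 0.0000
82.0077 69.1248 53.0626 33.0365 8.0681 0.0000 0.0000 0.0000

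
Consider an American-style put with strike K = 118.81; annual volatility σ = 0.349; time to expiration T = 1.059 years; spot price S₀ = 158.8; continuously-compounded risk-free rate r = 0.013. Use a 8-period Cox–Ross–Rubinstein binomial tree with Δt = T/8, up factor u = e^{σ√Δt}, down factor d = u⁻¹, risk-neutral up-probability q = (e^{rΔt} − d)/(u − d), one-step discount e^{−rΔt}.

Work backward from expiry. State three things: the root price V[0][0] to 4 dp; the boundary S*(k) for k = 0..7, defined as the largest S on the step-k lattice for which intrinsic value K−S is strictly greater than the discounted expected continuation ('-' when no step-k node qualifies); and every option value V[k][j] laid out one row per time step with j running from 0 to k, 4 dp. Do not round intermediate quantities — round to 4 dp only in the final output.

price = 5.2413
boundary = - - - - - - 74.1268 84.1630
tree:
5.2413
8.1125 2.0877
12.2699 3.5481 0.4815
18.0393 5.9391 0.9189 0.0000
25.6033 9.7466 1.7535 0.0000 0.0000
34.7665 15.5709 3.3461 0.0000 0.0000 0.0000
44.6832 23.9349 6.3853 0.0000 0.0000 0.0000 0.0000
53.5226 34.6470 12.1849 0.0000 0.0000 0.0000 0.0000 0.0000
61.3079 44.6832 23.2520 0.0000 0.0000 0.0000 0.0000 0.0000 0.0000

Δt=0.13237  u=1.13539  d=0.88075  q=0.47506  discount=0.99828
step 8 (expiry): payoffs max(K−S,0) = 61.3079 44.6832 23.2520 0.0000 0.0000 0.0000 0.0000 0.0000 0.0000
step 7: (k=7,j=0): S=65.2874, (K−S)⁺=53.5226, hold=53.3183 ⇒ V=53.5226 exercise | (k=7,j=1): S=84.1630, (K−S)⁺=34.6470, hold=34.4427 ⇒ V=34.6470 exercise | (k=7,j=2): S=108.4958, (K−S)⁺=10.3142, hold=12.1849 ⇒ V=12.1849 continue | (k=7,j=3): S=139.8636, (K−S)⁺=0.0000, hold=0.0000 ⇒ V=0.0000 continue | (k=7,j=4): S=180.3003, (K−S)⁺=0.0000, hold=0.0000 ⇒ V=0.0000 continue | (k=7,j=5): S=232.4278, (K−S)⁺=0.0000, hold=0.0000 ⇒ V=0.0000 continue | (k=7,j=6): S=299.6261, (K−S)⁺=0.0000, hold=0.0000 ⇒ V=0.0000 continue | (k=7,j=7): S=386.2525, (K−S)⁺=0.0000, hold=0.0000 ⇒ V=0.0000 continue  boundary S*=84.1630
step 6: (k=6,j=0): S=74.1268, (K−S)⁺=44.6832, hold=44.4789 ⇒ V=44.6832 exercise | (k=6,j=1): S=95.5580, (K−S)⁺=23.2520, hold=23.9349 ⇒ V=23.9349 continue | (k=6,j=2): S=123.1853, (K−S)⁺=0.0000, hold=6.3853 ⇒ V=6.3853 continue | (k=6,j=3): S=158.8000, (K−S)⁺=0.0000, hold=0.0000 ⇒ V=0.0000 continue | (k=6,j=4): S=204.7115, (K−S)⁺=0.0000, hold=0.0000 ⇒ V=0.0000 continue | (k=6,j=5): S=263.8966, (K−S)⁺=0.0000, hold=0.0000 ⇒ V=0.0000 continue | (k=6,j=6): S=340.1931, (K−S)⁺=0.0000, hold=0.0000 ⇒ V=0.0000 continue  boundary S*=74.1268
step 5: (k=5,j=0): S=84.1630, (K−S)⁺=34.6470, hold=34.7665 ⇒ V=34.7665 continue | (k=5,j=1): S=108.4958, (K−S)⁺=10.3142, hold=15.5709 ⇒ V=15.5709 continue | (k=5,j=2): S=139.8636, (K−S)⁺=0.0000, hold=3.3461 ⇒ V=3.3461 continue | (k=5,j=3): S=180.3003, (K−S)⁺=0.0000, hold=0.0000 ⇒ V=0.0000 continue | (k=5,j=4): S=232.4278, (K−S)⁺=0.0000, hold=0.0000 ⇒ V=0.0000 continue | (k=5,j=5): S=299.6261, (K−S)⁺=0.0000, hold=0.0000 ⇒ V=0.0000 continue  boundary S*=-
step 4: (k=4,j=0): S=95.5580, (K−S)⁺=23.2520, hold=25.6033 ⇒ V=25.6033 continue | (k=4,j=1): S=123.1853, (K−S)⁺=0.0000, hold=9.7466 ⇒ V=9.7466 continue | (k=4,j=2): S=158.8000, (K−S)⁺=0.0000, hold=1.7535 ⇒ V=1.7535 continue | (k=4,j=3): S=204.7115, (K−S)⁺=0.0000, hold=0.0000 ⇒ V=0.0000 continue | (k=4,j=4): S=263.8966, (K−S)⁺=0.0000, hold=0.0000 ⇒ V=0.0000 continue  boundary S*=-
step 3: (k=3,j=0): S=108.4958, (K−S)⁺=10.3142, hold=18.0393 ⇒ V=18.0393 continue | (k=3,j=1): S=139.8636, (K−S)⁺=0.0000, hold=5.9391 ⇒ V=5.9391 continue | (k=3,j=2): S=180.3003, (K−S)⁺=0.0000, hold=0.9189 ⇒ V=0.9189 continue | (k=3,j=3): S=232.4278, (K−S)⁺=0.0000, hold=0.0000 ⇒ V=0.0000 continue  boundary S*=-
step 2: (k=2,j=0): S=123.1853, (K−S)⁺=0.0000, hold=12.2699 ⇒ V=12.2699 continue | (k=2,j=1): S=158.8000, (K−S)⁺=0.0000, hold=3.5481 ⇒ V=3.5481 continue | (k=2,j=2): S=204.7115, (K−S)⁺=0.0000, hold=0.4815 ⇒ V=0.4815 continue  boundary S*=-
step 1: (k=1,j=0): S=139.8636, (K−S)⁺=0.0000, hold=8.1125 ⇒ V=8.1125 continue | (k=1,j=1): S=180.3003, (K−S)⁺=0.0000, hold=2.0877 ⇒ V=2.0877 continue  boundary S*=-
step 0: (k=0,j=0): S=158.8000, (K−S)⁺=0.0000, hold=5.2413 ⇒ V=5.2413 continue  boundary S*=-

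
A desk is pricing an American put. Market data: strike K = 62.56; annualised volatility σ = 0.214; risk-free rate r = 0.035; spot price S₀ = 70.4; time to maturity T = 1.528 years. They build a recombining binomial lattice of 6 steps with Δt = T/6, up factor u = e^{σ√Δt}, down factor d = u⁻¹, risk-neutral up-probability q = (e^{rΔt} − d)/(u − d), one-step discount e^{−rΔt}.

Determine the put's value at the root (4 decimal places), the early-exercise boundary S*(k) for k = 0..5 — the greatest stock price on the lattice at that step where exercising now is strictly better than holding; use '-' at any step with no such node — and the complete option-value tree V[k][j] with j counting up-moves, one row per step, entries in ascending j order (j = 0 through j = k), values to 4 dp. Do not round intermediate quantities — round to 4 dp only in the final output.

price = 2.9923
boundary = - - - - 45.7054 50.9177
tree:
2.9923
4.8790 1.2633
7.7082 2.2930 0.3131
11.6988 4.0752 0.6506 0.0000
16.8546 7.0353 1.3518 0.0000 0.0000
21.5333 11.6423 2.8086 0.0000 0.0000 0.0000
25.7331 16.8546 5.8356 0.0000 0.0000 0.0000 0.0000

Δt=0.25467  u=1.11404  d=0.89763  q=0.51440  discount=0.99113
step 6 (expiry): payoffs max(K−S,0) = 25.7331 16.8546 5.8356 0.0000 0.0000 0.0000 0.0000
step 5: (k=5,j=0): S=41.0267, (K−S)⁺=21.5333, hold=20.9782 ⇒ V=21.5333 exercise | (k=5,j=1): S=50.9177, (K−S)⁺=11.6423, hold=11.0871 ⇒ V=11.6423 exercise | (k=5,j=2): S=63.1934, (K−S)⁺=0.0000, hold=2.8086 ⇒ V=2.8086 continue | (k=5,j=3): S=78.4285, (K−S)⁺=0.0000, hold=0.0000 ⇒ V=0.0000 continue | (k=5,j=4): S=97.3366, (K−S)⁺=0.0000, hold=0.0000 ⇒ V=0.0000 continue | (k=5,j=5): S=120.8033, (K−S)⁺=0.0000, hold=0.0000 ⇒ V=0.0000 continue  boundary S*=50.9177
step 4: (k=4,j=0): S=45.7054, (K−S)⁺=16.8546, hold=16.2994 ⇒ V=16.8546 exercise | (k=4,j=1): S=56.7244, (K−S)⁺=5.8356, hold=7.0353 ⇒ V=7.0353 continue | (k=4,j=2): S=70.4000, (K−S)⁺=0.0000, hold=1.3518 ⇒ V=1.3518 continue | (k=4,j=3): S=87.3726, (K−S)⁺=0.0000, hold=0.0000 ⇒ V=0.0000 continue | (k=4,j=4): S=108.4370, (K−S)⁺=0.0000, hold=0.0000 ⇒ V=0.0000 continue  boundary S*=45.7054
step 3: (k=3,j=0): S=50.9177, (K−S)⁺=11.6423, hold=11.6988 ⇒ V=11.6988 continue | (k=3,j=1): S=63.1934, (K−S)⁺=0.0000, hold=4.0752 ⇒ V=4.0752 continue | (k=3,j=2): S=78.4285, (K−S)⁺=0.0000, hold=0.6506 ⇒ V=0.6506 continue | (k=3,j=3): S=97.3366, (K−S)⁺=0.0000, hold=0.0000 ⇒ V=0.0000 continue  boundary S*=-
step 2: (k=2,j=0): S=56.7244, (K−S)⁺=5.8356, hold=7.7082 ⇒ V=7.7082 continue | (k=2,j=1): S=70.4000, (K−S)⁺=0.0000, hold=2.2930 ⇒ V=2.2930 continue | (k=2,j=2): S=87.3726, (K−S)⁺=0.0000, hold=0.3131 ⇒ V=0.3131 continue  boundary S*=-
step 1: (k=1,j=0): S=63.1934, (K−S)⁺=0.0000, hold=4.8790 ⇒ V=4.8790 continue | (k=1,j=1): S=78.4285, (K−S)⁺=0.0000, hold=1.2633 ⇒ V=1.2633 continue  boundary S*=-
step 0: (k=0,j=0): S=70.4000, (K−S)⁺=0.0000, hold=2.9923 ⇒ V=2.9923 continue  boundary S*=-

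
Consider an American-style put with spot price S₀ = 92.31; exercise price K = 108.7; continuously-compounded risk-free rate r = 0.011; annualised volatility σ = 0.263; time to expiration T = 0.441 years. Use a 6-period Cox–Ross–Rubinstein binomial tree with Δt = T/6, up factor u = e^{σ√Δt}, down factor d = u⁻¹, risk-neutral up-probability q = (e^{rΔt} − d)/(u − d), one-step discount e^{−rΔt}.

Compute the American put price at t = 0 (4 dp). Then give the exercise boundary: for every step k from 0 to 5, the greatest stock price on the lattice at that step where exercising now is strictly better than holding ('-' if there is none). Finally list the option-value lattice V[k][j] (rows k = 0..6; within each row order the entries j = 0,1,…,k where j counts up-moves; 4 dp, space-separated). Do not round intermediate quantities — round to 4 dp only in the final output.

Δt=0.07350  u=1.07391  d=0.93118  q=0.48785  discount=0.99919
step 6 (expiry): payoffs max(K−S,0) = 48.5198 39.2959 28.6582 16.3900 2.2414 0.0000 0.0000
step 5: (k=5,j=0): S=64.6278, (K−S)⁺=44.0722, hold=43.9844 ⇒ V=44.0722 exercise | (k=5,j=1): S=74.5334, (K−S)⁺=34.1666, hold=34.0787 ⇒ V=34.1666 exercise | (k=5,j=2): S=85.9573, (K−S)⁺=22.7427, hold=22.6548 ⇒ V=22.7427 exercise | (k=5,j=3): S=99.1322, (K−S)⁺=9.5678, hold=9.4800 ⇒ V=9.5678 exercise | (k=5,j=4): S=114.3264, (K−S)⁺=0.0000, hold=1.1470 ⇒ V=1.1470 continue | (k=5,j=5): S=131.8494, (K−S)⁺=0.0000, hold=0.0000 ⇒ V=0.0000 continue  boundary S*=99.1322
step 4: (k=4,j=0): S=69.4041, (K−S)⁺=39.2959, hold=39.2080 ⇒ V=39.2959 exercise | (k=4,j=1): S=80.0418, (K−S)⁺=28.6582, hold=28.5703 ⇒ V=28.6582 exercise | (k=4,j=2): S=92.3100, (K−S)⁺=16.3900, hold=16.3022 ⇒ V=16.3900 exercise | (k=4,j=3): S=106.4586, (K−S)⁺=2.2414, hold=5.4553 ⇒ V=5.4553 continue | (k=4,j=4): S=122.7757, (K−S)⁺=0.0000, hold=0.5870 ⇒ V=0.5870 continue  boundary S*=92.3100
step 3: (k=3,j=0): S=74.5334, (K−S)⁺=34.1666, hold=34.0787 ⇒ V=34.1666 exercise | (k=3,j=1): S=85.9573, (K−S)⁺=22.7427, hold=22.6548 ⇒ V=22.7427 exercise | (k=3,j=2): S=99.1322, (K−S)⁺=9.5678, hold=11.0466 ⇒ V=11.0466 continue | (k=3,j=3): S=114.3264, (K−S)⁺=0.0000, hold=3.0778 ⇒ V=3.0778 continue  boundary S*=85.9573
step 2: (k=2,j=0): S=80.0418, (K−S)⁺=28.6582, hold=28.5703 ⇒ V=28.6582 exercise | (k=2,j=1): S=92.3100, (K−S)⁺=16.3900, hold=17.0230 ⇒ V=17.0230 continue | (k=2,j=2): S=106.4586, (K−S)⁺=2.2414, hold=7.1532 ⇒ V=7.1532 continue  boundary S*=80.0418
step 1: (k=1,j=0): S=85.9573, (K−S)⁺=22.7427, hold=22.9634 ⇒ V=22.9634 continue | (k=1,j=1): S=99.1322, (K−S)⁺=9.5678, hold=12.1982 ⇒ V=12.1982 continue  boundary S*=-
step 0: (k=0,j=0): S=92.3100, (K−S)⁺=16.3900, hold=17.6973 ⇒ V=17.6973 continue  boundary S*=-

price = 17.6973
boundary = - - 80.0418 85.9573 92.3100 99.1322
tree:
17.6973
22.9634 12.1982
28.6582 17.0230 7.1532
34.1666 22.7427 11.0466 3.0778
39.2959 28.6582 16.3900 5.4553 0.5870
44.0722 34.1666 22.7427 9.5678 1.1470 0.0000
48.5198 39.2959 28.6582 16.3900 2.2414 0.0000 0.0000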